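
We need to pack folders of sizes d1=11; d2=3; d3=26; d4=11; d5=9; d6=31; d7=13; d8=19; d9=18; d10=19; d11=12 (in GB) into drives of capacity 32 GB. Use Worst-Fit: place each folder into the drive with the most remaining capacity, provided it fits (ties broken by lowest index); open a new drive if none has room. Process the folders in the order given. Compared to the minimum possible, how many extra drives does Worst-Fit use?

Worst-Fit: [11,3,11] [26] [9,13] [31] [19] [18,12] [19] → 7 drives.
Total size 172 GB; any packing needs at least ⌈172/32⌉ = 6 drives.
An optimal packing achieves that bound: [31] [26,3] [19,13] [19,12] [18,11] [11,9] → 6 drives.
Excess: 7 − 6 = 1.

1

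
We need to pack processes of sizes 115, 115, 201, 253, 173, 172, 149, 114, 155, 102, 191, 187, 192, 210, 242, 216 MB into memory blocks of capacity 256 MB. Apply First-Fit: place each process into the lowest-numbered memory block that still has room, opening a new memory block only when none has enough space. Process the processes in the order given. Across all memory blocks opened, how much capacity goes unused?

797

memory block 1: place 115 MB, 141 MB left
memory block 1: place 115 MB, 26 MB left
memory block 2: place 201 MB, 55 MB left
memory block 3: place 253 MB, 3 MB left
memory block 4: place 173 MB, 83 MB left
memory block 5: place 172 MB, 84 MB left
memory block 6: place 149 MB, 107 MB left
memory block 7: place 114 MB, 142 MB left
memory block 8: place 155 MB, 101 MB left
memory block 6: place 102 MB, 5 MB left
memory block 9: place 191 MB, 65 MB left
memory block 10: place 187 MB, 69 MB left
memory block 11: place 192 MB, 64 MB left
memory block 12: place 210 MB, 46 MB left
memory block 13: place 242 MB, 14 MB left
memory block 14: place 216 MB, 40 MB left
14 memory blocks × 256 MB = 3584 MB; used 2787 MB; unused 797 MB.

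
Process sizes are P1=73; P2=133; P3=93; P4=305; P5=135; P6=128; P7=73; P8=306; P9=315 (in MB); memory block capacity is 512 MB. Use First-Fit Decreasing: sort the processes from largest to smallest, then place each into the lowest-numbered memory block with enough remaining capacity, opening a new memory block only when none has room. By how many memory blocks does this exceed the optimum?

First-Fit Decreasing: [315,135] [306,133,73] [305,128,73] [93] → 4 memory blocks.
Total size 1561 MB; any packing needs at least ⌈1561/512⌉ = 4 memory blocks.
So 4 is already optimal.

0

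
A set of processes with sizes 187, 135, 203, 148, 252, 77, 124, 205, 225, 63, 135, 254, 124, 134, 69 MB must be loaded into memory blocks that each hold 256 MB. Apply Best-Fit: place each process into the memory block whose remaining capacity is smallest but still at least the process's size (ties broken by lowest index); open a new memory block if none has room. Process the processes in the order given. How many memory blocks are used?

11

Put 187 MB in memory block 1; 69 MB remain.
Put 135 MB in memory block 2; 121 MB remain.
Put 203 MB in memory block 3; 53 MB remain.
Put 148 MB in memory block 4; 108 MB remain.
Put 252 MB in memory block 5; 4 MB remain.
Put 77 MB in memory block 4; 31 MB remain.
Put 124 MB in memory block 6; 132 MB remain.
Put 205 MB in memory block 7; 51 MB remain.
Put 225 MB in memory block 8; 31 MB remain.
Put 63 MB in memory block 1; 6 MB remain.
Put 135 MB in memory block 9; 121 MB remain.
Put 254 MB in memory block 10; 2 MB remain.
Put 124 MB in memory block 6; 8 MB remain.
Put 134 MB in memory block 11; 122 MB remain.
Put 69 MB in memory block 2; 52 MB remain.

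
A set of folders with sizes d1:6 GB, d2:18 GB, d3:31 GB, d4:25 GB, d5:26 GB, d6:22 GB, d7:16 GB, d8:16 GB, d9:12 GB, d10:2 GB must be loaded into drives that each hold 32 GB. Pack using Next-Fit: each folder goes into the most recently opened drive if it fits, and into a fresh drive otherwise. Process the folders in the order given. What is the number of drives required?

Put d1 (6 GB) in drive 1; 26 GB remain.
Put d2 (18 GB) in drive 1; 8 GB remain.
Put d3 (31 GB) in drive 2; 1 GB remain.
Put d4 (25 GB) in drive 3; 7 GB remain.
Put d5 (26 GB) in drive 4; 6 GB remain.
Put d6 (22 GB) in drive 5; 10 GB remain.
Put d7 (16 GB) in drive 6; 16 GB remain.
Put d8 (16 GB) in drive 6; 0 GB remain.
Put d9 (12 GB) in drive 7; 20 GB remain.
Put d10 (2 GB) in drive 7; 18 GB remain.

7 drives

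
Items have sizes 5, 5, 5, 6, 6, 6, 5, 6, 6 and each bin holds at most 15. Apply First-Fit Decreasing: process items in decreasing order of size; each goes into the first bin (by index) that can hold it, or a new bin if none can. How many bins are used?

4 bins

Sorted descending: 6, 6, 6, 6, 6, 5, 5, 5, 5.
Put 6 in bin 1; 9 remain.
Put 6 in bin 1; 3 remain.
Put 6 in bin 2; 9 remain.
Put 6 in bin 2; 3 remain.
Put 6 in bin 3; 9 remain.
Put 5 in bin 3; 4 remain.
Put 5 in bin 4; 10 remain.
Put 5 in bin 4; 5 remain.
Put 5 in bin 4; 0 remain.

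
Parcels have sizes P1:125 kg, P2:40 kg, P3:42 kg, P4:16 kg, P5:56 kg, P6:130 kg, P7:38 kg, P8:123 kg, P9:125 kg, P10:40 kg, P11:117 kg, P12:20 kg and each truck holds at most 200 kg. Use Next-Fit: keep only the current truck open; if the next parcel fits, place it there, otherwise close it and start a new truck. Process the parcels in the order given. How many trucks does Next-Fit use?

6 trucks

truck 1: place P1 (125 kg), 75 kg left
truck 1: place P2 (40 kg), 35 kg left
truck 2: place P3 (42 kg), 158 kg left
truck 2: place P4 (16 kg), 142 kg left
truck 2: place P5 (56 kg), 86 kg left
truck 3: place P6 (130 kg), 70 kg left
truck 3: place P7 (38 kg), 32 kg left
truck 4: place P8 (123 kg), 77 kg left
truck 5: place P9 (125 kg), 75 kg left
truck 5: place P10 (40 kg), 35 kg left
truck 6: place P11 (117 kg), 83 kg left
truck 6: place P12 (20 kg), 63 kg left
Final trucks: [125,40] [42,16,56] [130,38] [123] [125,40] [117,20].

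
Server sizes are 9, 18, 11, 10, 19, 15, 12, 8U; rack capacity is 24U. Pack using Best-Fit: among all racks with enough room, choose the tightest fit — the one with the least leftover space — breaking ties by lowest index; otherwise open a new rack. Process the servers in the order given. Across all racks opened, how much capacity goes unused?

18

Put 9U in rack 1; 15U remain.
Put 18U in rack 2; 6U remain.
Put 11U in rack 1; 4U remain.
Put 10U in rack 3; 14U remain.
Put 19U in rack 4; 5U remain.
Put 15U in rack 5; 9U remain.
Put 12U in rack 3; 2U remain.
Put 8U in rack 5; 1U remain.
5 racks × 24U = 120U; used 102U; unused 18U.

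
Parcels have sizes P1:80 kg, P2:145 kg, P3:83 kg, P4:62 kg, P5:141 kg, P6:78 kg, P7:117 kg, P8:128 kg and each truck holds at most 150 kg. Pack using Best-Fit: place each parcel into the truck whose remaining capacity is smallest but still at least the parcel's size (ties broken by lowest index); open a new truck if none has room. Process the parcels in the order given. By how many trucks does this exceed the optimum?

0

Best-Fit: [80] [145] [83,62] [141] [78] [117] [128] → 7 trucks.
7 parcels exceed 75 kg (half the capacity), and no two of those can share a truck, so at least 7 trucks are needed.
So 7 is already optimal.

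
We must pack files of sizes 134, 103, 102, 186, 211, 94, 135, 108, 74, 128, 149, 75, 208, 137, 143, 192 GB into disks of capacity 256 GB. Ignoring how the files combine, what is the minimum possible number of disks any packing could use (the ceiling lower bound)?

9 disks

Total size = 134 + 103 + 102 + 186 + 211 + 94 + 135 + 108 + 74 + 128 + 149 + 75 + 208 + 137 + 143 + 192 = 2179 GB.
⌈2179 / 256⌉ = 9.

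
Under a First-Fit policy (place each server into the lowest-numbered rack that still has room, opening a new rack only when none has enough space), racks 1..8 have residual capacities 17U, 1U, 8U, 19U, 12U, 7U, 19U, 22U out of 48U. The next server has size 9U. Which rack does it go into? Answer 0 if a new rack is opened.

1

Racks with room: rack 1 (17U), rack 4 (19U), rack 5 (12U), rack 7 (19U), rack 8 (22U).
The first with room is rack 1.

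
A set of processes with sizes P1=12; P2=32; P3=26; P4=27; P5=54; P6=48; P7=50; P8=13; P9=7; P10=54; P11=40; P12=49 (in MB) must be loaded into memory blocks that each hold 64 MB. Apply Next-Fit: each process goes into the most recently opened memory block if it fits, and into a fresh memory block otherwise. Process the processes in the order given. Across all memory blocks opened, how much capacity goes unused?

memory block 1: place P1 (12 MB), 52 MB left
memory block 1: place P2 (32 MB), 20 MB left
memory block 2: place P3 (26 MB), 38 MB left
memory block 2: place P4 (27 MB), 11 MB left
memory block 3: place P5 (54 MB), 10 MB left
memory block 4: place P6 (48 MB), 16 MB left
memory block 5: place P7 (50 MB), 14 MB left
memory block 5: place P8 (13 MB), 1 MB left
memory block 6: place P9 (7 MB), 57 MB left
memory block 6: place P10 (54 MB), 3 MB left
memory block 7: place P11 (40 MB), 24 MB left
memory block 8: place P12 (49 MB), 15 MB left
8 memory blocks × 64 MB = 512 MB; used 412 MB; unused 100 MB.

100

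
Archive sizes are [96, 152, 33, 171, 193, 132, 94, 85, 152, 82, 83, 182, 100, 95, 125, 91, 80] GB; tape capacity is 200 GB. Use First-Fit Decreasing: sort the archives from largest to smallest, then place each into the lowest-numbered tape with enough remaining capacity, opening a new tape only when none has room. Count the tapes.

12

Sorted descending: 193, 182, 171, 152, 152, 132, 125, 100, 96, 95, 94, 91, 85, 83, 82, 80, 33.
tape 1: place 193 GB, 7 GB left
tape 2: place 182 GB, 18 GB left
tape 3: place 171 GB, 29 GB left
tape 4: place 152 GB, 48 GB left
tape 5: place 152 GB, 48 GB left
tape 6: place 132 GB, 68 GB left
tape 7: place 125 GB, 75 GB left
tape 8: place 100 GB, 100 GB left
tape 8: place 96 GB, 4 GB left
tape 9: place 95 GB, 105 GB left
tape 9: place 94 GB, 11 GB left
tape 10: place 91 GB, 109 GB left
tape 10: place 85 GB, 24 GB left
tape 11: place 83 GB, 117 GB left
tape 11: place 82 GB, 35 GB left
tape 12: place 80 GB, 120 GB left
tape 4: place 33 GB, 15 GB left
Final tapes: [193] [182] [171] [152,33] [152] [132] [125] [100,96] [95,94] [91,85] [83,82] [80].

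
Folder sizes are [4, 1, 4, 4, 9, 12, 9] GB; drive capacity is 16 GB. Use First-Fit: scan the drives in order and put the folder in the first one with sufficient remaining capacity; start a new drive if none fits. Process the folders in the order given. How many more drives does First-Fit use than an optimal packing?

First-Fit: [4,1,4,4] [9] [12] [9] → 4 drives.
Total size 43 GB; any packing needs at least ⌈43/16⌉ = 3 drives.
An optimal packing achieves that bound: [12,4] [9,4,1] [9,4] → 3 drives.
Excess: 4 − 3 = 1.

1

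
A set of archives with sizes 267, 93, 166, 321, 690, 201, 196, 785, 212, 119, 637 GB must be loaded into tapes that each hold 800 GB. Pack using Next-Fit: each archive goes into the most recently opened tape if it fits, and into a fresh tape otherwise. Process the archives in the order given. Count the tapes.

7

Put 267 GB in tape 1; 533 GB remain.
Put 93 GB in tape 1; 440 GB remain.
Put 166 GB in tape 1; 274 GB remain.
Put 321 GB in tape 2; 479 GB remain.
Put 690 GB in tape 3; 110 GB remain.
Put 201 GB in tape 4; 599 GB remain.
Put 196 GB in tape 4; 403 GB remain.
Put 785 GB in tape 5; 15 GB remain.
Put 212 GB in tape 6; 588 GB remain.
Put 119 GB in tape 6; 469 GB remain.
Put 637 GB in tape 7; 163 GB remain.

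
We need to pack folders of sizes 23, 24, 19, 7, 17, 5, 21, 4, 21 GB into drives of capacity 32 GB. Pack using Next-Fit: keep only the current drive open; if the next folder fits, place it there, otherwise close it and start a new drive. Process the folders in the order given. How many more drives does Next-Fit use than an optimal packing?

0

Next-Fit: [23] [24] [19,7] [17,5] [21,4] [21] → 6 drives.
6 folders exceed 16 GB (half the capacity), and no two of those can share a drive, so at least 6 drives are needed.
So 6 is already optimal.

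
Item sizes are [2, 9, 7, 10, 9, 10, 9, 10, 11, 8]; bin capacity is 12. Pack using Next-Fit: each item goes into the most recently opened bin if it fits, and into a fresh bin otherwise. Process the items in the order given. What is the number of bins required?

9

2 → bin 1 (remaining 10)
9 → bin 1 (remaining 1)
7 → bin 2 (remaining 5)
10 → bin 3 (remaining 2)
9 → bin 4 (remaining 3)
10 → bin 5 (remaining 2)
9 → bin 6 (remaining 3)
10 → bin 7 (remaining 2)
11 → bin 8 (remaining 1)
8 → bin 9 (remaining 4)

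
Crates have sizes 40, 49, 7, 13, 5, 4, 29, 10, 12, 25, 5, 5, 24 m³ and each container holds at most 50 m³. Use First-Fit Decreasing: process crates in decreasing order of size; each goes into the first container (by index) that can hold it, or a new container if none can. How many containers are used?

Sorted descending: 49, 40, 29, 25, 24, 13, 12, 10, 7, 5, 5, 5, 4.
Put 49 m³ in container 1; 1 m³ remain.
Put 40 m³ in container 2; 10 m³ remain.
Put 29 m³ in container 3; 21 m³ remain.
Put 25 m³ in container 4; 25 m³ remain.
Put 24 m³ in container 4; 1 m³ remain.
Put 13 m³ in container 3; 8 m³ remain.
Put 12 m³ in container 5; 38 m³ remain.
Put 10 m³ in container 2; 0 m³ remain.
Put 7 m³ in container 3; 1 m³ remain.
Put 5 m³ in container 5; 33 m³ remain.
Put 5 m³ in container 5; 28 m³ remain.
Put 5 m³ in container 5; 23 m³ remain.
Put 4 m³ in container 5; 19 m³ remain.
Final containers: [49] [40,10] [29,13,7] [25,24] [12,5,5,5,4].

5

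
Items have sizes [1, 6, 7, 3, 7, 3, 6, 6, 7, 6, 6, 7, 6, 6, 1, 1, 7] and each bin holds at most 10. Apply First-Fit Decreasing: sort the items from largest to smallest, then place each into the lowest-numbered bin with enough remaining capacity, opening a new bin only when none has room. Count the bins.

Sorted descending: 7, 7, 7, 7, 7, 6, 6, 6, 6, 6, 6, 6, 3, 3, 1, 1, 1.
7 → bin 1 (remaining 3)
7 → bin 2 (remaining 3)
7 → bin 3 (remaining 3)
7 → bin 4 (remaining 3)
7 → bin 5 (remaining 3)
6 → bin 6 (remaining 4)
6 → bin 7 (remaining 4)
6 → bin 8 (remaining 4)
6 → bin 9 (remaining 4)
6 → bin 10 (remaining 4)
6 → bin 11 (remaining 4)
6 → bin 12 (remaining 4)
3 → bin 1 (remaining 0)
3 → bin 2 (remaining 0)
1 → bin 3 (remaining 2)
1 → bin 3 (remaining 1)
1 → bin 3 (remaining 0)
Final bins: [7,3] [7,3] [7,1,1,1] [7] [7] [6] [6] [6] [6] [6] [6] [6].

12 bins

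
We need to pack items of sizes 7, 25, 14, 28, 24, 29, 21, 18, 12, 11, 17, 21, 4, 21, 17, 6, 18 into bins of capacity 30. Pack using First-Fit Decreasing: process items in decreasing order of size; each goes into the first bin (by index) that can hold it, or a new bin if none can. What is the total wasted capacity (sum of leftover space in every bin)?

67

Sorted descending: 29, 28, 25, 24, 21, 21, 21, 18, 18, 17, 17, 14, 12, 11, 7, 6, 4.
bin 1: place 29, 1 left
bin 2: place 28, 2 left
bin 3: place 25, 5 left
bin 4: place 24, 6 left
bin 5: place 21, 9 left
bin 6: place 21, 9 left
bin 7: place 21, 9 left
bin 8: place 18, 12 left
bin 9: place 18, 12 left
bin 10: place 17, 13 left
bin 11: place 17, 13 left
bin 12: place 14, 16 left
bin 8: place 12, 0 left
bin 9: place 11, 1 left
bin 5: place 7, 2 left
bin 4: place 6, 0 left
bin 3: place 4, 1 left
12 bins × 30 = 360; used 293; unused 67.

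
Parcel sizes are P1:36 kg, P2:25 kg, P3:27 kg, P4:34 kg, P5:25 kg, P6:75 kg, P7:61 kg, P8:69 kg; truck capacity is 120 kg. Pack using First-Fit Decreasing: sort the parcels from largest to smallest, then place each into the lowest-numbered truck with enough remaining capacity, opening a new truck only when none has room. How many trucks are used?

Sorted descending: 75, 69, 61, 36, 34, 27, 25, 25.
truck 1: place 75 kg, 45 kg left
truck 2: place 69 kg, 51 kg left
truck 3: place 61 kg, 59 kg left
truck 1: place 36 kg, 9 kg left
truck 2: place 34 kg, 17 kg left
truck 3: place 27 kg, 32 kg left
truck 3: place 25 kg, 7 kg left
truck 4: place 25 kg, 95 kg left

4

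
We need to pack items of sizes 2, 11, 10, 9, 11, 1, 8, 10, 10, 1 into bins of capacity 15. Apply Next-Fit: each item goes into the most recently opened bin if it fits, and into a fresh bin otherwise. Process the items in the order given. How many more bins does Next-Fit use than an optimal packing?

Next-Fit: [2,11] [10] [9] [11,1] [8] [10] [10,1] → 7 bins.
7 items exceed 7.5 (half the capacity), and no two of those can share a bin, so at least 7 bins are needed.
So 7 is already optimal.

0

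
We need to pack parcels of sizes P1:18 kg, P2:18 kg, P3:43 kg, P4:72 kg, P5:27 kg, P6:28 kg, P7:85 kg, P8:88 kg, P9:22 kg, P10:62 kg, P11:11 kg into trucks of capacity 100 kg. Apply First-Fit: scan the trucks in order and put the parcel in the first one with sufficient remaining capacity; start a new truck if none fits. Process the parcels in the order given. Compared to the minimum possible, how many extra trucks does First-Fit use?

1

First-Fit: [18,18,43,11] [72,27] [28,22] [85] [88] [62] → 6 trucks.
Total size 474 kg; any packing needs at least ⌈474/100⌉ = 5 trucks.
An optimal packing achieves that bound: [88,11] [85] [72,28] [62,18,18] [43,27,22] → 5 trucks.
Excess: 6 − 5 = 1.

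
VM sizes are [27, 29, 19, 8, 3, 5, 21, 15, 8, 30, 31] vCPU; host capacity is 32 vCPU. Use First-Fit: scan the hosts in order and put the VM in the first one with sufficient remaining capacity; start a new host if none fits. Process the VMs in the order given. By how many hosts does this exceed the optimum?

0

First-Fit: [27,3] [29] [19,8,5] [21,8] [15] [30] [31] → 7 hosts.
Total size 196 vCPU; any packing needs at least ⌈196/32⌉ = 7 hosts.
So 7 is already optimal.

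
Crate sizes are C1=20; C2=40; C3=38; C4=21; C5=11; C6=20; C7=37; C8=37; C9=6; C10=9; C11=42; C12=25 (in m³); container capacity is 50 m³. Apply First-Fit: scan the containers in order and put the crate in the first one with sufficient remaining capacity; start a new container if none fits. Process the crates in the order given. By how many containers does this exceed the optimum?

First-Fit: [20,21,6] [40,9] [38,11] [20,25] [37] [37] [42] → 7 containers.
Total size 306 m³; any packing needs at least ⌈306/50⌉ = 7 containers.
So 7 is already optimal.

0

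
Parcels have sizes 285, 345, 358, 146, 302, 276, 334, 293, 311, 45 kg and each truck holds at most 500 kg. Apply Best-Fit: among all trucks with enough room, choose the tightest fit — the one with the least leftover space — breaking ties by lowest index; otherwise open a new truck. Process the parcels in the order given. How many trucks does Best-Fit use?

8

285 kg → truck 1 (remaining 215 kg)
345 kg → truck 2 (remaining 155 kg)
358 kg → truck 3 (remaining 142 kg)
146 kg → truck 2 (remaining 9 kg)
302 kg → truck 4 (remaining 198 kg)
276 kg → truck 5 (remaining 224 kg)
334 kg → truck 6 (remaining 166 kg)
293 kg → truck 7 (remaining 207 kg)
311 kg → truck 8 (remaining 189 kg)
45 kg → truck 3 (remaining 97 kg)
Final trucks: [285] [345,146] [358,45] [302] [276] [334] [293] [311].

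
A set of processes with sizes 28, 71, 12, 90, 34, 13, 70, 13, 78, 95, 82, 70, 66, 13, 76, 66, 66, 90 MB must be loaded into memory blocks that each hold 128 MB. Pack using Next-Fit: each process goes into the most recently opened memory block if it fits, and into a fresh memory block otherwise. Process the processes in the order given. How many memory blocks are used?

12

28 MB → memory block 1 (remaining 100 MB)
71 MB → memory block 1 (remaining 29 MB)
12 MB → memory block 1 (remaining 17 MB)
90 MB → memory block 2 (remaining 38 MB)
34 MB → memory block 2 (remaining 4 MB)
13 MB → memory block 3 (remaining 115 MB)
70 MB → memory block 3 (remaining 45 MB)
13 MB → memory block 3 (remaining 32 MB)
78 MB → memory block 4 (remaining 50 MB)
95 MB → memory block 5 (remaining 33 MB)
82 MB → memory block 6 (remaining 46 MB)
70 MB → memory block 7 (remaining 58 MB)
66 MB → memory block 8 (remaining 62 MB)
13 MB → memory block 8 (remaining 49 MB)
76 MB → memory block 9 (remaining 52 MB)
66 MB → memory block 10 (remaining 62 MB)
66 MB → memory block 11 (remaining 62 MB)
90 MB → memory block 12 (remaining 38 MB)
Final memory blocks: [28,71,12] [90,34] [13,70,13] [78] [95] [82] [70] [66,13] [76] [66] [66] [90].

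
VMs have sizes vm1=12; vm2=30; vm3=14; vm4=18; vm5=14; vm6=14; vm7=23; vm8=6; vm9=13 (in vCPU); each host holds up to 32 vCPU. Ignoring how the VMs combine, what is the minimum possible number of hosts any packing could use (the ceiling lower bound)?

5 hosts

Total size = 12 + 30 + 14 + 18 + 14 + 14 + 23 + 6 + 13 = 144 vCPU.
⌈144 / 32⌉ = 5.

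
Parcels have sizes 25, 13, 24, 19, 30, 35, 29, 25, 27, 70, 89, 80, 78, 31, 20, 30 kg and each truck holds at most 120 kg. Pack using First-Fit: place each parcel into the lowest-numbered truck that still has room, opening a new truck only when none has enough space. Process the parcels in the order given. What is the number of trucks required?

25 kg → truck 1 (remaining 95 kg)
13 kg → truck 1 (remaining 82 kg)
24 kg → truck 1 (remaining 58 kg)
19 kg → truck 1 (remaining 39 kg)
30 kg → truck 1 (remaining 9 kg)
35 kg → truck 2 (remaining 85 kg)
29 kg → truck 2 (remaining 56 kg)
25 kg → truck 2 (remaining 31 kg)
27 kg → truck 2 (remaining 4 kg)
70 kg → truck 3 (remaining 50 kg)
89 kg → truck 4 (remaining 31 kg)
80 kg → truck 5 (remaining 40 kg)
78 kg → truck 6 (remaining 42 kg)
31 kg → truck 3 (remaining 19 kg)
20 kg → truck 4 (remaining 11 kg)
30 kg → truck 5 (remaining 10 kg)
Final trucks: [25,13,24,19,30] [35,29,25,27] [70,31] [89,20] [80,30] [78].

6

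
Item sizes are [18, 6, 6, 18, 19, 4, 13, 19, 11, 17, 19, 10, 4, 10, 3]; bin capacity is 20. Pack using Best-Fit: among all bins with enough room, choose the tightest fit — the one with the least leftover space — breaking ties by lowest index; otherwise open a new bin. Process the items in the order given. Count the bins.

10

bin 1: place 18, 2 left
bin 2: place 6, 14 left
bin 2: place 6, 8 left
bin 3: place 18, 2 left
bin 4: place 19, 1 left
bin 2: place 4, 4 left
bin 5: place 13, 7 left
bin 6: place 19, 1 left
bin 7: place 11, 9 left
bin 8: place 17, 3 left
bin 9: place 19, 1 left
bin 10: place 10, 10 left
bin 2: place 4, 0 left
bin 10: place 10, 0 left
bin 8: place 3, 0 left
Final bins: [18] [6,6,4,4] [18] [19] [13] [19] [11] [17,3] [19] [10,10].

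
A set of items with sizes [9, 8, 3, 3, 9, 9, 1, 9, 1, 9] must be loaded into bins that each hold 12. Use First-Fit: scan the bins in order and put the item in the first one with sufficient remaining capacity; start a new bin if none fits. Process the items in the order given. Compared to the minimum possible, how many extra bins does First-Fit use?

0

First-Fit: [9,3] [8,3,1] [9,1] [9] [9] [9] → 6 bins.
Total size 61; any packing needs at least ⌈61/12⌉ = 6 bins.
So 6 is already optimal.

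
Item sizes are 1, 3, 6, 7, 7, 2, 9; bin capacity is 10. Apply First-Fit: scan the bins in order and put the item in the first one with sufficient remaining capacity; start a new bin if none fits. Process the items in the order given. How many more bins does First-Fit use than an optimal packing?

0

First-Fit: [1,3,6] [7,2] [7] [9] → 4 bins.
Total size 35; any packing needs at least ⌈35/10⌉ = 4 bins.
So 4 is already optimal.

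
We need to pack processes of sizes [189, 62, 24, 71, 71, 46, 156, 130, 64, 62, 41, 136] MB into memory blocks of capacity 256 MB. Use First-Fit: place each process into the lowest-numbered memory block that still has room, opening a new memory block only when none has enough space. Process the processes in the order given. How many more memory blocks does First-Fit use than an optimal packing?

First-Fit: [189,62] [24,71,71,46,41] [156,64] [130,62] [136] → 5 memory blocks.
Total size 1052 MB; any packing needs at least ⌈1052/256⌉ = 5 memory blocks.
So 5 is already optimal.

0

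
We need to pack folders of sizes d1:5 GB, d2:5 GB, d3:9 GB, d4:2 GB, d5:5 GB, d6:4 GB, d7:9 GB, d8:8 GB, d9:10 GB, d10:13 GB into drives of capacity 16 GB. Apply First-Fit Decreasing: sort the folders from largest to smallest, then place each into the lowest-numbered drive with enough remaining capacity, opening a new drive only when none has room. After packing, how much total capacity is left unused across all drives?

10

Sorted descending: 13, 10, 9, 9, 8, 5, 5, 5, 4, 2.
13 GB → drive 1 (remaining 3 GB)
10 GB → drive 2 (remaining 6 GB)
9 GB → drive 3 (remaining 7 GB)
9 GB → drive 4 (remaining 7 GB)
8 GB → drive 5 (remaining 8 GB)
5 GB → drive 2 (remaining 1 GB)
5 GB → drive 3 (remaining 2 GB)
5 GB → drive 4 (remaining 2 GB)
4 GB → drive 5 (remaining 4 GB)
2 GB → drive 1 (remaining 1 GB)
5 drives × 16 GB = 80 GB; used 70 GB; unused 10 GB.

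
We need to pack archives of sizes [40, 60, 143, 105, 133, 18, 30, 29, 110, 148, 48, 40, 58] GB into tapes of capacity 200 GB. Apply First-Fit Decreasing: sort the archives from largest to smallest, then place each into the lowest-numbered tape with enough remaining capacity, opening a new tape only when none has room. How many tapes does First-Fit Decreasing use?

5 tapes

Sorted descending: 148, 143, 133, 110, 105, 60, 58, 48, 40, 40, 30, 29, 18.
Put 148 GB in tape 1; 52 GB remain.
Put 143 GB in tape 2; 57 GB remain.
Put 133 GB in tape 3; 67 GB remain.
Put 110 GB in tape 4; 90 GB remain.
Put 105 GB in tape 5; 95 GB remain.
Put 60 GB in tape 3; 7 GB remain.
Put 58 GB in tape 4; 32 GB remain.
Put 48 GB in tape 1; 4 GB remain.
Put 40 GB in tape 2; 17 GB remain.
Put 40 GB in tape 5; 55 GB remain.
Put 30 GB in tape 4; 2 GB remain.
Put 29 GB in tape 5; 26 GB remain.
Put 18 GB in tape 5; 8 GB remain.
Final tapes: [148,48] [143,40] [133,60] [110,58,30] [105,40,29,18].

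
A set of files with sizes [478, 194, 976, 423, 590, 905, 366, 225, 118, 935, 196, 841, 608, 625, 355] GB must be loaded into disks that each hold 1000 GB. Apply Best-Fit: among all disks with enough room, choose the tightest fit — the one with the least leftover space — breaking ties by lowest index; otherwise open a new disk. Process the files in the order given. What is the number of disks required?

478 GB → disk 1 (remaining 522 GB)
194 GB → disk 1 (remaining 328 GB)
976 GB → disk 2 (remaining 24 GB)
423 GB → disk 3 (remaining 577 GB)
590 GB → disk 4 (remaining 410 GB)
905 GB → disk 5 (remaining 95 GB)
366 GB → disk 4 (remaining 44 GB)
225 GB → disk 1 (remaining 103 GB)
118 GB → disk 3 (remaining 459 GB)
935 GB → disk 6 (remaining 65 GB)
196 GB → disk 3 (remaining 263 GB)
841 GB → disk 7 (remaining 159 GB)
608 GB → disk 8 (remaining 392 GB)
625 GB → disk 9 (remaining 375 GB)
355 GB → disk 9 (remaining 20 GB)
Final disks: [478,194,225] [976] [423,118,196] [590,366] [905] [935] [841] [608] [625,355].

9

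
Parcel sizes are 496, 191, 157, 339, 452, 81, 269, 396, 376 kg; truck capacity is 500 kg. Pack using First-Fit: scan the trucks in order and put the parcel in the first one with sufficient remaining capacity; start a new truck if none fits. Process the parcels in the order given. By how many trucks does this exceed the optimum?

First-Fit: [496] [191,157,81] [339] [452] [269] [396] [376] → 7 trucks.
Total size 2757 kg; any packing needs at least ⌈2757/500⌉ = 6 trucks.
An optimal packing achieves that bound: [496] [452] [396,81] [376] [339,157] [269,191] → 6 trucks.
Excess: 7 − 6 = 1.

1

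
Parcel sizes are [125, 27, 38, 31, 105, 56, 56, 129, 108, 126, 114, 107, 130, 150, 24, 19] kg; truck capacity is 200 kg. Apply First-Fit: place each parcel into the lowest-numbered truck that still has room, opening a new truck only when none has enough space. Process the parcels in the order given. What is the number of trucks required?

125 kg → truck 1 (remaining 75 kg)
27 kg → truck 1 (remaining 48 kg)
38 kg → truck 1 (remaining 10 kg)
31 kg → truck 2 (remaining 169 kg)
105 kg → truck 2 (remaining 64 kg)
56 kg → truck 2 (remaining 8 kg)
56 kg → truck 3 (remaining 144 kg)
129 kg → truck 3 (remaining 15 kg)
108 kg → truck 4 (remaining 92 kg)
126 kg → truck 5 (remaining 74 kg)
114 kg → truck 6 (remaining 86 kg)
107 kg → truck 7 (remaining 93 kg)
130 kg → truck 8 (remaining 70 kg)
150 kg → truck 9 (remaining 50 kg)
24 kg → truck 4 (remaining 68 kg)
19 kg → truck 4 (remaining 49 kg)
Final trucks: [125,27,38] [31,105,56] [56,129] [108,24,19] [126] [114] [107] [130] [150].

9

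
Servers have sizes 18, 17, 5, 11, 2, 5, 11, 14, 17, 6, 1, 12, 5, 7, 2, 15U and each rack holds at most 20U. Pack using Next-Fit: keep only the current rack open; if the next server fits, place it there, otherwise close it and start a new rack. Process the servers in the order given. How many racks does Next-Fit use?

9 racks

18U → rack 1 (remaining 2U)
17U → rack 2 (remaining 3U)
5U → rack 3 (remaining 15U)
11U → rack 3 (remaining 4U)
2U → rack 3 (remaining 2U)
5U → rack 4 (remaining 15U)
11U → rack 4 (remaining 4U)
14U → rack 5 (remaining 6U)
17U → rack 6 (remaining 3U)
6U → rack 7 (remaining 14U)
1U → rack 7 (remaining 13U)
12U → rack 7 (remaining 1U)
5U → rack 8 (remaining 15U)
7U → rack 8 (remaining 8U)
2U → rack 8 (remaining 6U)
15U → rack 9 (remaining 5U)
Final racks: [18] [17] [5,11,2] [5,11] [14] [17] [6,1,12] [5,7,2] [15].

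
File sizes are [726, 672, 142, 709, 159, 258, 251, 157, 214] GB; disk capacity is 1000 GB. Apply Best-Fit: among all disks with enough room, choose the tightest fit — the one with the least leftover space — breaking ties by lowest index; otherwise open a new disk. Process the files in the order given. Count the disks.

4

Put 726 GB in disk 1; 274 GB remain.
Put 672 GB in disk 2; 328 GB remain.
Put 142 GB in disk 1; 132 GB remain.
Put 709 GB in disk 3; 291 GB remain.
Put 159 GB in disk 3; 132 GB remain.
Put 258 GB in disk 2; 70 GB remain.
Put 251 GB in disk 4; 749 GB remain.
Put 157 GB in disk 4; 592 GB remain.
Put 214 GB in disk 4; 378 GB remain.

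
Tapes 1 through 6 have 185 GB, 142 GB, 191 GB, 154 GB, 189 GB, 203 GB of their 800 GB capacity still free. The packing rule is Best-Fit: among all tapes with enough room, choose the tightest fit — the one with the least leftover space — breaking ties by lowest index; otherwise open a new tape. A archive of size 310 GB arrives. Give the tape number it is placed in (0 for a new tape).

0

No tape has ≥ 310 GB free, so a new tape is opened.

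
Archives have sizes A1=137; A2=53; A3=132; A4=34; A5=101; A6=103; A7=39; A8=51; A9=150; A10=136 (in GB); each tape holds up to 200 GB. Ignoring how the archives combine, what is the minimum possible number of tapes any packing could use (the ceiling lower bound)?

Total size = 137 + 53 + 132 + 34 + 101 + 103 + 39 + 51 + 150 + 136 = 936 GB.
⌈936 / 200⌉ = 5.

5 tapes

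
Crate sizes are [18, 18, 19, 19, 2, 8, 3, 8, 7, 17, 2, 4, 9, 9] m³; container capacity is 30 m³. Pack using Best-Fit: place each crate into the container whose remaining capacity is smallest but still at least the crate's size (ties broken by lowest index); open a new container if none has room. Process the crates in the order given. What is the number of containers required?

18 m³ → container 1 (remaining 12 m³)
18 m³ → container 2 (remaining 12 m³)
19 m³ → container 3 (remaining 11 m³)
19 m³ → container 4 (remaining 11 m³)
2 m³ → container 3 (remaining 9 m³)
8 m³ → container 3 (remaining 1 m³)
3 m³ → container 4 (remaining 8 m³)
8 m³ → container 4 (remaining 0 m³)
7 m³ → container 1 (remaining 5 m³)
17 m³ → container 5 (remaining 13 m³)
2 m³ → container 1 (remaining 3 m³)
4 m³ → container 2 (remaining 8 m³)
9 m³ → container 5 (remaining 4 m³)
9 m³ → container 6 (remaining 21 m³)

6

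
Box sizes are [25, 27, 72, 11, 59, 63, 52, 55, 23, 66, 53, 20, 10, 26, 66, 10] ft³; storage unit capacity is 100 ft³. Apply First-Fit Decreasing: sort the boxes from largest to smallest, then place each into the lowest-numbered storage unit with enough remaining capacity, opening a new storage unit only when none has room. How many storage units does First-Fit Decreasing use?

Sorted descending: 72, 66, 66, 63, 59, 55, 53, 52, 27, 26, 25, 23, 20, 11, 10, 10.
Put 72 ft³ in storage unit 1; 28 ft³ remain.
Put 66 ft³ in storage unit 2; 34 ft³ remain.
Put 66 ft³ in storage unit 3; 34 ft³ remain.
Put 63 ft³ in storage unit 4; 37 ft³ remain.
Put 59 ft³ in storage unit 5; 41 ft³ remain.
Put 55 ft³ in storage unit 6; 45 ft³ remain.
Put 53 ft³ in storage unit 7; 47 ft³ remain.
Put 52 ft³ in storage unit 8; 48 ft³ remain.
Put 27 ft³ in storage unit 1; 1 ft³ remain.
Put 26 ft³ in storage unit 2; 8 ft³ remain.
Put 25 ft³ in storage unit 3; 9 ft³ remain.
Put 23 ft³ in storage unit 4; 14 ft³ remain.
Put 20 ft³ in storage unit 5; 21 ft³ remain.
Put 11 ft³ in storage unit 4; 3 ft³ remain.
Put 10 ft³ in storage unit 5; 11 ft³ remain.
Put 10 ft³ in storage unit 5; 1 ft³ remain.
Final storage units: [72,27] [66,26] [66,25] [63,23,11] [59,20,10,10] [55] [53] [52].

8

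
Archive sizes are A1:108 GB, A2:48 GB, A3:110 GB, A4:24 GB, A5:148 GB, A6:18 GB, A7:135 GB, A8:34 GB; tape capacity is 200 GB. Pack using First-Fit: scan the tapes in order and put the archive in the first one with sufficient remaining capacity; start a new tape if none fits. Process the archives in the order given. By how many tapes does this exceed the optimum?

First-Fit: [108,48,24,18] [110,34] [148] [135] → 4 tapes.
Total size 625 GB; any packing needs at least ⌈625/200⌉ = 4 tapes.
So 4 is already optimal.

0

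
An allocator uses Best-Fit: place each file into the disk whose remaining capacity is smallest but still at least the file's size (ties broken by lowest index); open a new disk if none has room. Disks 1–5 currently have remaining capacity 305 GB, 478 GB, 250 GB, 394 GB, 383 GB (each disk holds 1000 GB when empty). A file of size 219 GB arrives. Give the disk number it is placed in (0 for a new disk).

3

Disks with room: disk 1 (305 GB), disk 2 (478 GB), disk 3 (250 GB), disk 4 (394 GB), disk 5 (383 GB).
Tightest fit is disk 3 with 250 GB free.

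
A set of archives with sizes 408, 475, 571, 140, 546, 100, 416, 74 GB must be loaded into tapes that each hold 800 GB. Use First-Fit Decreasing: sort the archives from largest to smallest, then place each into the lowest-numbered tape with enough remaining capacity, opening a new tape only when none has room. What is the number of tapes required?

Sorted descending: 571, 546, 475, 416, 408, 140, 100, 74.
571 GB → tape 1 (remaining 229 GB)
546 GB → tape 2 (remaining 254 GB)
475 GB → tape 3 (remaining 325 GB)
416 GB → tape 4 (remaining 384 GB)
408 GB → tape 5 (remaining 392 GB)
140 GB → tape 1 (remaining 89 GB)
100 GB → tape 2 (remaining 154 GB)
74 GB → tape 1 (remaining 15 GB)

5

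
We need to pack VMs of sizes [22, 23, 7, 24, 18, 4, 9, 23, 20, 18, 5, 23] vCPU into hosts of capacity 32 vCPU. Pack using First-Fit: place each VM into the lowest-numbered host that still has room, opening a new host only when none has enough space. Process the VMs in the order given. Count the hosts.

22 vCPU → host 1 (remaining 10 vCPU)
23 vCPU → host 2 (remaining 9 vCPU)
7 vCPU → host 1 (remaining 3 vCPU)
24 vCPU → host 3 (remaining 8 vCPU)
18 vCPU → host 4 (remaining 14 vCPU)
4 vCPU → host 2 (remaining 5 vCPU)
9 vCPU → host 4 (remaining 5 vCPU)
23 vCPU → host 5 (remaining 9 vCPU)
20 vCPU → host 6 (remaining 12 vCPU)
18 vCPU → host 7 (remaining 14 vCPU)
5 vCPU → host 2 (remaining 0 vCPU)
23 vCPU → host 8 (remaining 9 vCPU)

8 hosts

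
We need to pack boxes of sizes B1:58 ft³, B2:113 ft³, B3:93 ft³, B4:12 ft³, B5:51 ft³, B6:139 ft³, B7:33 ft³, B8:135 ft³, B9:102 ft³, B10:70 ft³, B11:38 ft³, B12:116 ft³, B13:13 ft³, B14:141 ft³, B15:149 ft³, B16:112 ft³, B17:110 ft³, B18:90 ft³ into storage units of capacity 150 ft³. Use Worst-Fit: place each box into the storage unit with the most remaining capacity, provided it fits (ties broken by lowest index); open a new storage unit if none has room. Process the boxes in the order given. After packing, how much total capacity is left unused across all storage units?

375

B1 (58 ft³) → storage unit 1 (remaining 92 ft³)
B2 (113 ft³) → storage unit 2 (remaining 37 ft³)
B3 (93 ft³) → storage unit 3 (remaining 57 ft³)
B4 (12 ft³) → storage unit 1 (remaining 80 ft³)
B5 (51 ft³) → storage unit 1 (remaining 29 ft³)
B6 (139 ft³) → storage unit 4 (remaining 11 ft³)
B7 (33 ft³) → storage unit 3 (remaining 24 ft³)
B8 (135 ft³) → storage unit 5 (remaining 15 ft³)
B9 (102 ft³) → storage unit 6 (remaining 48 ft³)
B10 (70 ft³) → storage unit 7 (remaining 80 ft³)
B11 (38 ft³) → storage unit 7 (remaining 42 ft³)
B12 (116 ft³) → storage unit 8 (remaining 34 ft³)
B13 (13 ft³) → storage unit 6 (remaining 35 ft³)
B14 (141 ft³) → storage unit 9 (remaining 9 ft³)
B15 (149 ft³) → storage unit 10 (remaining 1 ft³)
B16 (112 ft³) → storage unit 11 (remaining 38 ft³)
B17 (110 ft³) → storage unit 12 (remaining 40 ft³)
B18 (90 ft³) → storage unit 13 (remaining 60 ft³)
13 storage units × 150 ft³ = 1950 ft³; used 1575 ft³; unused 375 ft³.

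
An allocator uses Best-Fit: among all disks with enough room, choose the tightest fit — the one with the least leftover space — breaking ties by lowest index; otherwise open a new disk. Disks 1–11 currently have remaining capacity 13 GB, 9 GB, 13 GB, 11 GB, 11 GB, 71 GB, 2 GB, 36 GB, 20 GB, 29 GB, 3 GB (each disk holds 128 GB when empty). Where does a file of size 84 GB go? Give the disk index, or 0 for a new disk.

0

No disk has ≥ 84 GB free, so a new disk is opened.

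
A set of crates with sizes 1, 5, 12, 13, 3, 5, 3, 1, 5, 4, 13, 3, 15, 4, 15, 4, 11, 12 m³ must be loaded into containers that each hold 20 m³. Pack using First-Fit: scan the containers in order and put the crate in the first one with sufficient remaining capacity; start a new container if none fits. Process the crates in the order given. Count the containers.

8

container 1: place 1 m³, 19 m³ left
container 1: place 5 m³, 14 m³ left
container 1: place 12 m³, 2 m³ left
container 2: place 13 m³, 7 m³ left
container 2: place 3 m³, 4 m³ left
container 3: place 5 m³, 15 m³ left
container 2: place 3 m³, 1 m³ left
container 1: place 1 m³, 1 m³ left
container 3: place 5 m³, 10 m³ left
container 3: place 4 m³, 6 m³ left
container 4: place 13 m³, 7 m³ left
container 3: place 3 m³, 3 m³ left
container 5: place 15 m³, 5 m³ left
container 4: place 4 m³, 3 m³ left
container 6: place 15 m³, 5 m³ left
container 5: place 4 m³, 1 m³ left
container 7: place 11 m³, 9 m³ left
container 8: place 12 m³, 8 m³ left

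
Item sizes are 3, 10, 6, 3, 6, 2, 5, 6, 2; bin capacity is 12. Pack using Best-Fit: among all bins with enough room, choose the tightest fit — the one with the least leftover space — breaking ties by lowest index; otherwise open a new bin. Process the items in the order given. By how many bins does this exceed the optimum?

0

Best-Fit: [3,6,3] [10,2] [6,5] [6,2] → 4 bins.
Total size 43; any packing needs at least ⌈43/12⌉ = 4 bins.
So 4 is already optimal.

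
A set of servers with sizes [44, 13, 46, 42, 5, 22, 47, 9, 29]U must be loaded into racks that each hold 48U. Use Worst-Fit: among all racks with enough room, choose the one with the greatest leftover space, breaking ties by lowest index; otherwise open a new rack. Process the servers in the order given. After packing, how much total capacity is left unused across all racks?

31

44U → rack 1 (remaining 4U)
13U → rack 2 (remaining 35U)
46U → rack 3 (remaining 2U)
42U → rack 4 (remaining 6U)
5U → rack 2 (remaining 30U)
22U → rack 2 (remaining 8U)
47U → rack 5 (remaining 1U)
9U → rack 6 (remaining 39U)
29U → rack 6 (remaining 10U)
6 racks × 48U = 288U; used 257U; unused 31U.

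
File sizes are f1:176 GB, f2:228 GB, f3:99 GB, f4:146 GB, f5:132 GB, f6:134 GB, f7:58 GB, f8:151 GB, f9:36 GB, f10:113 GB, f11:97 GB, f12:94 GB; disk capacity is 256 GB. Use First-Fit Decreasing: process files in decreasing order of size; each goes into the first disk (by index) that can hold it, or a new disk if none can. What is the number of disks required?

7 disks

Sorted descending: 228, 176, 151, 146, 134, 132, 113, 99, 97, 94, 58, 36.
disk 1: place 228 GB, 28 GB left
disk 2: place 176 GB, 80 GB left
disk 3: place 151 GB, 105 GB left
disk 4: place 146 GB, 110 GB left
disk 5: place 134 GB, 122 GB left
disk 6: place 132 GB, 124 GB left
disk 5: place 113 GB, 9 GB left
disk 3: place 99 GB, 6 GB left
disk 4: place 97 GB, 13 GB left
disk 6: place 94 GB, 30 GB left
disk 2: place 58 GB, 22 GB left
disk 7: place 36 GB, 220 GB left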